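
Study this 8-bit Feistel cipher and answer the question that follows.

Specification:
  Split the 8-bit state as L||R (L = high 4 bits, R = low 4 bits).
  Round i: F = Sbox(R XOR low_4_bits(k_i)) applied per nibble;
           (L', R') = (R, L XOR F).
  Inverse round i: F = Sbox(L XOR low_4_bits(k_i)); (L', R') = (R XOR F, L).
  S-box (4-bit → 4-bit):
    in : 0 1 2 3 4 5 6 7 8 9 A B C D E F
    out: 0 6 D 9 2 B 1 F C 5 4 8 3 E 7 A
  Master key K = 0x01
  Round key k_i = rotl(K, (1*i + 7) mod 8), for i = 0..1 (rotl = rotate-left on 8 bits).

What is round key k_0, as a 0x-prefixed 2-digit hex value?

K = 0x01
k_0 = rotl(K, (1*0+7) mod 8) = rotl(K, 7) = 0x80

0x80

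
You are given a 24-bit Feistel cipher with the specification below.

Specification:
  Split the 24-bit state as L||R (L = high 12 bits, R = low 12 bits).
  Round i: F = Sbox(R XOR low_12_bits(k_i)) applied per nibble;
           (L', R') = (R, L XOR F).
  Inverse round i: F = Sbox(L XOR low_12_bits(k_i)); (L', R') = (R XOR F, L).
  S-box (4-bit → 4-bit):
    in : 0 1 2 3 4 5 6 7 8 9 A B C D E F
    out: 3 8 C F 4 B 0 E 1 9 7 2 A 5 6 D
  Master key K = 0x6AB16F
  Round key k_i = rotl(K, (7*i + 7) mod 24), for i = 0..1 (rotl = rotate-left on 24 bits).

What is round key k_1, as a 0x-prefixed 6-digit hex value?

K = 0x6AB16F
k_0 = rotl(K, (7*0+7) mod 24) = rotl(K, 7) = 0x58B7B5
k_1 = rotl(K, (7*1+7) mod 24) = rotl(K, 14) = 0x5BDAAC

0x5BDAAC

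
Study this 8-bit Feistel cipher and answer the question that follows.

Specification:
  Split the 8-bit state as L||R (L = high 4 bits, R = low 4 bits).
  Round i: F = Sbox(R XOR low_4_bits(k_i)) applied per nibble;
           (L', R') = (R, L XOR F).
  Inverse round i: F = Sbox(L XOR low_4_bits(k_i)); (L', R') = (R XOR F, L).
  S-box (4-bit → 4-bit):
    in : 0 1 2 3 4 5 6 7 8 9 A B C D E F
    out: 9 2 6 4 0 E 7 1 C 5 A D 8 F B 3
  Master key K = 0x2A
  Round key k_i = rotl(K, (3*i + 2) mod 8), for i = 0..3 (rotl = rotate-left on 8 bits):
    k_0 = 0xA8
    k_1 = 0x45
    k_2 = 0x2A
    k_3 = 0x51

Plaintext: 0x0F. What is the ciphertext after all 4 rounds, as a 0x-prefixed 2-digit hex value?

0xF4

s_0 = plaintext = 0x0F
s_1 = Round(s_0, k_0) = 0xF1
s_2 = Round(s_1, k_1) = 0x1F
s_3 = Round(s_2, k_2) = 0xFF
s_4 = Round(s_3, k_3) = 0xF4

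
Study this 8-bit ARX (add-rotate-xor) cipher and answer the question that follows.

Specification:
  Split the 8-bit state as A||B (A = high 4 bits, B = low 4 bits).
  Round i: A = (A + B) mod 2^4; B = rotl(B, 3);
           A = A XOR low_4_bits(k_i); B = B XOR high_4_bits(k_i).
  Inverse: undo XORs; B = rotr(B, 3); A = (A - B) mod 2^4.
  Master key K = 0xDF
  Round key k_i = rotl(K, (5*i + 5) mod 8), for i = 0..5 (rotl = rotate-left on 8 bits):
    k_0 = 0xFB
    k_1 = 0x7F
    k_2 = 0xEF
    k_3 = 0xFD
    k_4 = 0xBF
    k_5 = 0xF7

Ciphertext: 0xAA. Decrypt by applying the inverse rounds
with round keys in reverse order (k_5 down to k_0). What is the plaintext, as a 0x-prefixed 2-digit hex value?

0x88

s_0 = ciphertext = 0xAA
s_1 = InvRound(s_0, k_5) = 0x3A
s_2 = InvRound(s_1, k_4) = 0xA2
s_3 = InvRound(s_2, k_3) = 0xCB
s_4 = InvRound(s_3, k_2) = 0x9A
s_5 = InvRound(s_4, k_1) = 0xBB
s_6 = InvRound(s_5, k_0) = 0x88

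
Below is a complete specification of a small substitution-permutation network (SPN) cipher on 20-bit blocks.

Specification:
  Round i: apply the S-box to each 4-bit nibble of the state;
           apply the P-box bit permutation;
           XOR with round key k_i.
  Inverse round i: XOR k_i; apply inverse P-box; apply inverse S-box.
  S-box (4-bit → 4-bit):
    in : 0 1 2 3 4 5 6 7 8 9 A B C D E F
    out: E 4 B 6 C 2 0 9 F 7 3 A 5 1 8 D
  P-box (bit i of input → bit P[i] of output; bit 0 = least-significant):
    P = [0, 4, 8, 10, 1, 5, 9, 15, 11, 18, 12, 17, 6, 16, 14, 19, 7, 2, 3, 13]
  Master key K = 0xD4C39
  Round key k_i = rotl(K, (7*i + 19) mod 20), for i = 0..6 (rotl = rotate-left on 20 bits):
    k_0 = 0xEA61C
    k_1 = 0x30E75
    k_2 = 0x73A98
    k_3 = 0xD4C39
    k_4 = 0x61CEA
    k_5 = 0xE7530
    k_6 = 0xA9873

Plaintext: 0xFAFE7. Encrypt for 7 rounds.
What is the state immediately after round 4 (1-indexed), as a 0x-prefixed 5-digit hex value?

s_0 = plaintext = 0xFAFE7
s_1 = Round(s_0, k_0) = 0xD1AD5
s_2 = Round(s_1, k_1) = 0x746E7
s_3 = Round(s_2, k_2) = 0xFDE19
s_4 = Round(s_3, k_3) = 0xF6FE0
s_5 = Round(s_4, k_4) = 0x4A172
s_6 = Round(s_5, k_5) = 0xFC16B
s_7 = Round(s_6, k_6) = 0xAECAB

0xF6FE0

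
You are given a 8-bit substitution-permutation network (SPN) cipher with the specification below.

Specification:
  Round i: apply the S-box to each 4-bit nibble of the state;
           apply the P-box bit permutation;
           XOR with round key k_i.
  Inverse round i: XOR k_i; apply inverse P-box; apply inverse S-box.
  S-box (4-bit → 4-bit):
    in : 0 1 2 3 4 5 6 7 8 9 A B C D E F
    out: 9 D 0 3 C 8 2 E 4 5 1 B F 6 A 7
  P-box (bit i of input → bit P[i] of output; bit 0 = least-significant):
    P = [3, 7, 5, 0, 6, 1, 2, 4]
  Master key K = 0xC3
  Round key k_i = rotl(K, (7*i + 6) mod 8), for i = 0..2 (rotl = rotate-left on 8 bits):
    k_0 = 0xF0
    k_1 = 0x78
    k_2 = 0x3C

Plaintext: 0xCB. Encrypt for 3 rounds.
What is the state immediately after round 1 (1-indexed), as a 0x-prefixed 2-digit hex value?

0x2F

s_0 = plaintext = 0xCB
s_1 = Round(s_0, k_0) = 0x2F
s_2 = Round(s_1, k_1) = 0xD0
s_3 = Round(s_2, k_2) = 0x33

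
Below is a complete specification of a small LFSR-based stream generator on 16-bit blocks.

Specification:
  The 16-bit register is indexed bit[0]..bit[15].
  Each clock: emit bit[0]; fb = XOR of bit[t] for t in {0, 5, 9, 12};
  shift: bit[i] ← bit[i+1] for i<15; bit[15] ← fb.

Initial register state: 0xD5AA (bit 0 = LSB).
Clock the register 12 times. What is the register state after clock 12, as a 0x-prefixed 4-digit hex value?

reg_0 = 0xD5AA
clock 1: out=0, reg = 0x6AD5
clock 2: out=1, reg = 0x356A
clock 3: out=0, reg = 0x1AB5
clock 4: out=1, reg = 0x0D5A
clock 5: out=0, reg = 0x06AD
clock 6: out=1, reg = 0x8356
clock 7: out=0, reg = 0xC1AB
clock 8: out=1, reg = 0x60D5
clock 9: out=1, reg = 0xB06A
clock 10: out=0, reg = 0x5835
clock 11: out=1, reg = 0xAC1A
clock 12: out=0, reg = 0x560D

0x560D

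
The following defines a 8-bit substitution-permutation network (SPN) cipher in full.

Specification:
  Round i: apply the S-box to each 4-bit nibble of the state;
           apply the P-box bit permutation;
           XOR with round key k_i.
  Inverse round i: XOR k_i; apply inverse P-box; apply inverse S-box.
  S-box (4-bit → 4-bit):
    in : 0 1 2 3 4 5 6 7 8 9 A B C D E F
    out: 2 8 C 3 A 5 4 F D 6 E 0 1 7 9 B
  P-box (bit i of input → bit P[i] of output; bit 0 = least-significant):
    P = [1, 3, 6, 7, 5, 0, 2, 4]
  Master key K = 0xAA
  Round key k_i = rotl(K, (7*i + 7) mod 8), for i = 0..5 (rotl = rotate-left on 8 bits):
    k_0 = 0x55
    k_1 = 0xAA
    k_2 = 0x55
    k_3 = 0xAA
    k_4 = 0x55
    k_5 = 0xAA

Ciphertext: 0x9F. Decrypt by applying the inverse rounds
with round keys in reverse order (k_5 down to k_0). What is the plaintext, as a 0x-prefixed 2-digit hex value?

0x3C

s_0 = ciphertext = 0x9F
s_1 = InvRound(s_0, k_5) = 0x7B
s_2 = InvRound(s_1, k_4) = 0x53
s_3 = InvRound(s_2, k_3) = 0xFA
s_4 = InvRound(s_3, k_2) = 0xDF
s_5 = InvRound(s_4, k_1) = 0x76
s_6 = InvRound(s_5, k_0) = 0x3C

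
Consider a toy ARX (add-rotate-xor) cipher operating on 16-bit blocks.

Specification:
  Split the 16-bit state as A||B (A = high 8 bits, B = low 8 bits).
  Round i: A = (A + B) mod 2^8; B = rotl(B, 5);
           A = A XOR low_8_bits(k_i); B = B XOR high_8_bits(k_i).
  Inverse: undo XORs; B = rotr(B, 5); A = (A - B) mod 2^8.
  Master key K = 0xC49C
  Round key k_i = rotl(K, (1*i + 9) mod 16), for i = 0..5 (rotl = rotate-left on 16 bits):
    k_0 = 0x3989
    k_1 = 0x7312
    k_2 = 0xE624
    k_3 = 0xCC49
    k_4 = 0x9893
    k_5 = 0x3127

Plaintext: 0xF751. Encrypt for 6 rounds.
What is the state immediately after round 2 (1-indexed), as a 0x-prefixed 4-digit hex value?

0xC611

s_0 = plaintext = 0xF751
s_1 = Round(s_0, k_0) = 0xC113
s_2 = Round(s_1, k_1) = 0xC611
s_3 = Round(s_2, k_2) = 0xF3C4
s_4 = Round(s_3, k_3) = 0xFE54
s_5 = Round(s_4, k_4) = 0xC112
s_6 = Round(s_5, k_5) = 0xF473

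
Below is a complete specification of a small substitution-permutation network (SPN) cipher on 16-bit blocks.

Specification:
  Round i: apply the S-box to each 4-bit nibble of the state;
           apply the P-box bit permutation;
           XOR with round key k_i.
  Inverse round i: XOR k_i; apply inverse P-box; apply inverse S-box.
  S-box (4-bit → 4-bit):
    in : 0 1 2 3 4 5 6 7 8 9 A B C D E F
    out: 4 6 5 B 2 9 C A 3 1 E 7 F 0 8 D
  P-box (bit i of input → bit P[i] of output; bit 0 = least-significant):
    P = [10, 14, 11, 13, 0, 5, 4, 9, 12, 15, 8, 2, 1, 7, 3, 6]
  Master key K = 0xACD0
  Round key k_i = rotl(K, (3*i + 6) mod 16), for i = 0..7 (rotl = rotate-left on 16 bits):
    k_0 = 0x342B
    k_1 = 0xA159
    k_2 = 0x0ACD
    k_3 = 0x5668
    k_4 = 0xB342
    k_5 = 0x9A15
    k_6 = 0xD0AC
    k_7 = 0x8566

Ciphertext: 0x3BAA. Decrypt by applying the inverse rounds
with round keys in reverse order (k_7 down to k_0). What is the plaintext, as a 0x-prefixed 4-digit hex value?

s_0 = ciphertext = 0x3BAA
s_1 = InvRound(s_0, k_7) = 0xA3EF
s_2 = InvRound(s_1, k_6) = 0x5257
s_3 = InvRound(s_2, k_5) = 0x54D1
s_4 = InvRound(s_3, k_4) = 0x81F3
s_5 = InvRound(s_4, k_3) = 0xBBF8
s_6 = InvRound(s_5, k_2) = 0xDCBE
s_7 = InvRound(s_6, k_1) = 0x3F8C
s_8 = InvRound(s_7, k_0) = 0x8630

0x8630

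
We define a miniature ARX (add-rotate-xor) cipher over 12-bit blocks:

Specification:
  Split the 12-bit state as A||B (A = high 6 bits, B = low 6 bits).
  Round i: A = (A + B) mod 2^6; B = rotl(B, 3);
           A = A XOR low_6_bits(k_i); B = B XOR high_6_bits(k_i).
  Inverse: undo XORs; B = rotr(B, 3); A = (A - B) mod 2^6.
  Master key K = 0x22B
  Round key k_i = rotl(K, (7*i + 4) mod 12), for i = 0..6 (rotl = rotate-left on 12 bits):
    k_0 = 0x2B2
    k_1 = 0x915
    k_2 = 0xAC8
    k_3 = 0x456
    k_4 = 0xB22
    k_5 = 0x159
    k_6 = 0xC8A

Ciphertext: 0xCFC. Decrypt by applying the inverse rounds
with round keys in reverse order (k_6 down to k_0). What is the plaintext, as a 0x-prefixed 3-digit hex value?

s_0 = ciphertext = 0xCFC
s_1 = InvRound(s_0, k_6) = 0x231
s_2 = InvRound(s_1, k_5) = 0xAE6
s_3 = InvRound(s_2, k_4) = 0xE11
s_4 = InvRound(s_3, k_3) = 0xB80
s_5 = InvRound(s_4, k_2) = 0x25D
s_6 = InvRound(s_5, k_1) = 0x34F
s_7 = InvRound(s_6, k_0) = 0x5E8

0x5E8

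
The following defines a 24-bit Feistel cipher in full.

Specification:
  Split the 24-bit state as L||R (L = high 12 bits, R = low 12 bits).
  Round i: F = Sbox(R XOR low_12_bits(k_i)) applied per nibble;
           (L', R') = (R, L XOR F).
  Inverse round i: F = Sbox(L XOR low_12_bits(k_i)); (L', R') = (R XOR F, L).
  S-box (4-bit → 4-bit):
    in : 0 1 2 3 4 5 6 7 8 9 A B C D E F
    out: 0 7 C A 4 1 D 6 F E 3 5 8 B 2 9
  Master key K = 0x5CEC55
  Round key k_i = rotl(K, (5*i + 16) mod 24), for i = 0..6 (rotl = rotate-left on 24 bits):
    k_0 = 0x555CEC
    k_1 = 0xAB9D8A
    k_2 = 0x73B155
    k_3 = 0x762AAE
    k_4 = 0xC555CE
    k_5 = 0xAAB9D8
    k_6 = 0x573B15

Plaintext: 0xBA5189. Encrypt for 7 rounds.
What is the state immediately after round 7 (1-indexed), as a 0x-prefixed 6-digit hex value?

0x4BF1A6

s_0 = plaintext = 0xBA5189
s_1 = Round(s_0, k_0) = 0x189074
s_2 = Round(s_1, k_1) = 0x074A1B
s_3 = Round(s_2, k_2) = 0xA1B536
s_4 = Round(s_3, k_3) = 0x5363F4
s_5 = Round(s_4, k_4) = 0x3F4895
s_6 = Round(s_5, k_5) = 0x8954BF
s_7 = Round(s_6, k_6) = 0x4BF1A6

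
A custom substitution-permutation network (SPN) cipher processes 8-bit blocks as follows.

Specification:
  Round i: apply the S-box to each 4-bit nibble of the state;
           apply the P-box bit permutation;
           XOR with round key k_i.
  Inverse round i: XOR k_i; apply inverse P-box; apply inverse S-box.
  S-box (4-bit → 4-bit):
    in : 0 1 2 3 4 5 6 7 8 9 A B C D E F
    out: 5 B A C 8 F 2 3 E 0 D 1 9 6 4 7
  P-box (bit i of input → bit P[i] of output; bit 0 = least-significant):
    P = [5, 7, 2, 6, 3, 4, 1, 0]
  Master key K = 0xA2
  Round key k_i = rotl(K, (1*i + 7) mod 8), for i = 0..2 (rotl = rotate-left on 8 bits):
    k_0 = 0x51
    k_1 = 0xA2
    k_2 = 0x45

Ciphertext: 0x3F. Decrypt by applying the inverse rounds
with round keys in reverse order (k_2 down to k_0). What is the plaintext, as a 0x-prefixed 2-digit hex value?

0xE7

s_0 = ciphertext = 0x3F
s_1 = InvRound(s_0, k_2) = 0xFC
s_2 = InvRound(s_1, k_1) = 0xF3
s_3 = InvRound(s_2, k_0) = 0xE7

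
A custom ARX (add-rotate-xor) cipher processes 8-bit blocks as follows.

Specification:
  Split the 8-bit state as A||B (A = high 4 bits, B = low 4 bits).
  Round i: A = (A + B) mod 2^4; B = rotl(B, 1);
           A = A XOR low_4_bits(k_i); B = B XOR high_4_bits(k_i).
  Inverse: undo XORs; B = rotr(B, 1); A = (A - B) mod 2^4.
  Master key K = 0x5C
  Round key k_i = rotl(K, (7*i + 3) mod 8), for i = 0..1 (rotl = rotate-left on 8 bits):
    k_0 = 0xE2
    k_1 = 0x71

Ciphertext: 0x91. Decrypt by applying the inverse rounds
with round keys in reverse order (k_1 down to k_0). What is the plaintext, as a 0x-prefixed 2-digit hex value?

s_0 = ciphertext = 0x91
s_1 = InvRound(s_0, k_1) = 0x53
s_2 = InvRound(s_1, k_0) = 0x9E

0x9E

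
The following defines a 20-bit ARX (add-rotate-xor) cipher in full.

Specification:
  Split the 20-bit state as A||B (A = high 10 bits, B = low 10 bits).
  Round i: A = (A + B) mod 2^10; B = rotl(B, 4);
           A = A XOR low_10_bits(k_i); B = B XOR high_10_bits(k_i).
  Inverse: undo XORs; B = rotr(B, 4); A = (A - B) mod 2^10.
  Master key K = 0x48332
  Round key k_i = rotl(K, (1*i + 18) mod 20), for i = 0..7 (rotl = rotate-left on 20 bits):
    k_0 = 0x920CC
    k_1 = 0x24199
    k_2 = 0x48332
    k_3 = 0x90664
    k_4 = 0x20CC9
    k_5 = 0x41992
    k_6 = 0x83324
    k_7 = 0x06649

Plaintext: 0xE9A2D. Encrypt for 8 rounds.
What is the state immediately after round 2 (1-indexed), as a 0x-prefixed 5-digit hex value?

s_0 = plaintext = 0xE9A2D
s_1 = Round(s_0, k_0) = 0x47C90
s_2 = Round(s_1, k_1) = 0x0D992
s_3 = Round(s_2, k_2) = 0xBE806
s_4 = Round(s_3, k_3) = 0x59221
s_5 = Round(s_4, k_4) = 0xD329B
s_6 = Round(s_5, k_5) = 0x1D4BC
s_7 = Round(s_6, k_6) = 0x855CE
s_8 = Round(s_7, k_7) = 0x6A8FE

0x0D992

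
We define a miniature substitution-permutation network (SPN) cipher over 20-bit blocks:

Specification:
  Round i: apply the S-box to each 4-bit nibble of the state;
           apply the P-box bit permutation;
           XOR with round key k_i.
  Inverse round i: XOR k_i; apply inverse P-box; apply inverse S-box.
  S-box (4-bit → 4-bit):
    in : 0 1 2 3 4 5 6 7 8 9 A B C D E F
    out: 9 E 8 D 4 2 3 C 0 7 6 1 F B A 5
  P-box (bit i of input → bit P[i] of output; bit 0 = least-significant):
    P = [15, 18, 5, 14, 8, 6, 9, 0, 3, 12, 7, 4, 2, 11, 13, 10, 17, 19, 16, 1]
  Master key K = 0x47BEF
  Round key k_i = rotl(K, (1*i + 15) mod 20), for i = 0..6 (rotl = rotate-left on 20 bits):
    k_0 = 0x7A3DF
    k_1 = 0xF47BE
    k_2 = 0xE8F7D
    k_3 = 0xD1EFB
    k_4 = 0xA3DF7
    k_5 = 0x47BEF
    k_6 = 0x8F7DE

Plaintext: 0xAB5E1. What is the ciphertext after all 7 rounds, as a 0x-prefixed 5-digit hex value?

0xD183A

s_0 = plaintext = 0xAB5E1
s_1 = Round(s_0, k_0) = 0xAF3BA
s_2 = Round(s_1, k_1) = 0x26602
s_3 = Round(s_2, k_2) = 0xED672
s_4 = Round(s_3, k_3) = 0x540F4
s_5 = Round(s_4, k_4) = 0x21ECF
s_6 = Round(s_5, k_5) = 0x4C49C
s_7 = Round(s_6, k_6) = 0xD183A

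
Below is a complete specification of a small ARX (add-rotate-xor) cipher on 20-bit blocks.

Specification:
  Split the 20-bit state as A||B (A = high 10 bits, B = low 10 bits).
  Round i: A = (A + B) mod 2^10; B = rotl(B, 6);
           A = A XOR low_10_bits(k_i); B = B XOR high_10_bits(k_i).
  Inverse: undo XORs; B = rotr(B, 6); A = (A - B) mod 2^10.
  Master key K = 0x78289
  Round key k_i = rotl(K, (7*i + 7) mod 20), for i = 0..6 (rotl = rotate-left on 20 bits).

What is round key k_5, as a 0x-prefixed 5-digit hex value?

K = 0x78289
k_0 = rotl(K, (7*0+7) mod 20) = rotl(K, 7) = 0x144BC
k_1 = rotl(K, (7*1+7) mod 20) = rotl(K, 14) = 0x25E0A
k_2 = rotl(K, (7*2+7) mod 20) = rotl(K, 1) = 0xF0512
k_3 = rotl(K, (7*3+7) mod 20) = rotl(K, 8) = 0x28978
k_4 = rotl(K, (7*4+7) mod 20) = rotl(K, 15) = 0x4BC14
k_5 = rotl(K, (7*5+7) mod 20) = rotl(K, 2) = 0xE0A25

0xE0A25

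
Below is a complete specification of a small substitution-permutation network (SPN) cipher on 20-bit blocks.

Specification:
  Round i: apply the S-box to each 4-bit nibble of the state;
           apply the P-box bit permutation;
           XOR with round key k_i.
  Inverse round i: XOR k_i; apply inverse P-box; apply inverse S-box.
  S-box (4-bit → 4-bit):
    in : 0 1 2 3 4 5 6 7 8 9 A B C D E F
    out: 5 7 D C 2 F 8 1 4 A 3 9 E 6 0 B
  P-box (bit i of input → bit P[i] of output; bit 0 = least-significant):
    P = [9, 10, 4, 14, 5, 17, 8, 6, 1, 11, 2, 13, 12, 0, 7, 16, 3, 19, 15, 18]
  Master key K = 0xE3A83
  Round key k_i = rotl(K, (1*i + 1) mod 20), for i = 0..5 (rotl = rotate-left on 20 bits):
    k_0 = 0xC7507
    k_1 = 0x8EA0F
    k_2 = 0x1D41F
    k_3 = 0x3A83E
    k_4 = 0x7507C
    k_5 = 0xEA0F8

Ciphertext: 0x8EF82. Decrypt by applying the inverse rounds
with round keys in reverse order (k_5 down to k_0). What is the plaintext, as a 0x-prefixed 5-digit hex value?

s_0 = ciphertext = 0x8EF82
s_1 = InvRound(s_0, k_5) = 0xBEA55
s_2 = InvRound(s_1, k_4) = 0x5A977
s_3 = InvRound(s_2, k_3) = 0xB4ECE
s_4 = InvRound(s_3, k_2) = 0xD1490
s_5 = InvRound(s_4, k_1) = 0x255E5
s_6 = InvRound(s_5, k_0) = 0x98BFE

0x98BFE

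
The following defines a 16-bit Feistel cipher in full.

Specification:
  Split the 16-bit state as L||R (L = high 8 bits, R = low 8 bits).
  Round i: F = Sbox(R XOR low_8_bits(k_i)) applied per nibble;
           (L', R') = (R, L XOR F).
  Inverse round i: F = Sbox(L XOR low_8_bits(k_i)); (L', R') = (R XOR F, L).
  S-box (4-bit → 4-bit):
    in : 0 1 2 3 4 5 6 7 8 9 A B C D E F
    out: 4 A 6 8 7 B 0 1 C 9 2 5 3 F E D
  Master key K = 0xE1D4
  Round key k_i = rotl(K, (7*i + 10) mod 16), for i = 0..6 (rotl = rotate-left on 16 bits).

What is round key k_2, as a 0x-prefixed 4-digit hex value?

0xD4E1

K = 0xE1D4
k_0 = rotl(K, (7*0+10) mod 16) = rotl(K, 10) = 0x5387
k_1 = rotl(K, (7*1+10) mod 16) = rotl(K, 1) = 0xC3A9
k_2 = rotl(K, (7*2+10) mod 16) = rotl(K, 8) = 0xD4E1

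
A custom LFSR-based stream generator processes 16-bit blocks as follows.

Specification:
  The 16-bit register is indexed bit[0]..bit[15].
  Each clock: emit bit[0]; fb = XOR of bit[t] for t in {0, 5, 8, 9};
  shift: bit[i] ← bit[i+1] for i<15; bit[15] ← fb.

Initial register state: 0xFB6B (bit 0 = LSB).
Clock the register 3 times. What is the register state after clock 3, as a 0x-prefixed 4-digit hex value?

0xDF6D

reg_0 = 0xFB6B
clock 1: out=1, reg = 0x7DB5
clock 2: out=1, reg = 0xBEDA
clock 3: out=0, reg = 0xDF6D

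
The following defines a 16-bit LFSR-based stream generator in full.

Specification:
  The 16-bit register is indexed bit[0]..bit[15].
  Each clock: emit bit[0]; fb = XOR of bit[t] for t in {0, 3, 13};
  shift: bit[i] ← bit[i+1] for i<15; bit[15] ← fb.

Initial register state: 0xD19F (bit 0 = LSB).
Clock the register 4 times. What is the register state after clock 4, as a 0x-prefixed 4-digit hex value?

reg_0 = 0xD19F
clock 1: out=1, reg = 0x68CF
clock 2: out=1, reg = 0xB467
clock 3: out=1, reg = 0x5A33
clock 4: out=1, reg = 0xAD19

0xAD19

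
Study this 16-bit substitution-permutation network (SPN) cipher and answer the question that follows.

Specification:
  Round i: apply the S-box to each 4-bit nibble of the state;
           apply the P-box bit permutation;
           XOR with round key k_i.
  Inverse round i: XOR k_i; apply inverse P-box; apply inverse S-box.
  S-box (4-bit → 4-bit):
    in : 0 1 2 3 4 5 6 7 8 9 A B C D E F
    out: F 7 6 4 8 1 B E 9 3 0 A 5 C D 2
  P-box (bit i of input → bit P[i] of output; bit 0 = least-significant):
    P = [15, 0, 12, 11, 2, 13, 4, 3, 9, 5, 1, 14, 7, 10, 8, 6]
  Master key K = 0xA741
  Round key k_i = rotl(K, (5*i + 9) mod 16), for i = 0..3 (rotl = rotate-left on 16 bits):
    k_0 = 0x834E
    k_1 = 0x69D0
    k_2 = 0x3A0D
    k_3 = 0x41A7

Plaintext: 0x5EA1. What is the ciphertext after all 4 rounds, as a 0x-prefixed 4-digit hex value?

0x150C

s_0 = plaintext = 0x5EA1
s_1 = Round(s_0, k_0) = 0x51CD
s_2 = Round(s_1, k_1) = 0x7366
s_3 = Round(s_2, k_2) = 0x9742
s_4 = Round(s_3, k_3) = 0x150C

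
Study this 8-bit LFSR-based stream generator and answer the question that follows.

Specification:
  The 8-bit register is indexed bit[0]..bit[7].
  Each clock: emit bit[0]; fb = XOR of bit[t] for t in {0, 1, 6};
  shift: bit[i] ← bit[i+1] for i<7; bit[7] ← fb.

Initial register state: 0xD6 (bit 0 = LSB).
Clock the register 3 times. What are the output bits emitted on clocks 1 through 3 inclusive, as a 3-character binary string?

reg_0 = 0xD6
clock 1: out=0, reg = 0x6B
clock 2: out=1, reg = 0xB5
clock 3: out=1, reg = 0xDA

011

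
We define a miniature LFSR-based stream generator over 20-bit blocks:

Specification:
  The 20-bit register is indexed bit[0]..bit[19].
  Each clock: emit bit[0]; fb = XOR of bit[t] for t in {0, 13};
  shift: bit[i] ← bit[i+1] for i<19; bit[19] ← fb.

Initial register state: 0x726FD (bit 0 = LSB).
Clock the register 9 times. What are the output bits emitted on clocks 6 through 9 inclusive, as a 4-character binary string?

1110

reg_0 = 0x726FD
clock 1: out=1, reg = 0x3937E
clock 2: out=0, reg = 0x1C9BF
clock 3: out=1, reg = 0x8E4DF
clock 4: out=1, reg = 0x4726F
clock 5: out=1, reg = 0x23937
clock 6: out=1, reg = 0x11C9B
clock 7: out=1, reg = 0x88E4D
clock 8: out=1, reg = 0xC4726
clock 9: out=0, reg = 0x62393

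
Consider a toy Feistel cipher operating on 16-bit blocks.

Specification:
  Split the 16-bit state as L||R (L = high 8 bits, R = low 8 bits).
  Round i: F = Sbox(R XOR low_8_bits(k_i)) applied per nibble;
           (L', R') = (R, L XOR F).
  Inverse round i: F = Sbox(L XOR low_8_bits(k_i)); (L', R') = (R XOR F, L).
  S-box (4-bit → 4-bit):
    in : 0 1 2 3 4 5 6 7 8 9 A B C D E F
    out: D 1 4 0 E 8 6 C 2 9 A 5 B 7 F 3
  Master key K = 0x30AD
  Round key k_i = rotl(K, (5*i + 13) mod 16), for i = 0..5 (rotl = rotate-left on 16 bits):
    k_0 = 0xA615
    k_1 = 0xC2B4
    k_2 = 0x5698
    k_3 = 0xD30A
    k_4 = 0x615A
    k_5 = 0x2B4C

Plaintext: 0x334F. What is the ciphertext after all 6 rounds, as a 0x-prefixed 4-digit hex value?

0xC3D4

s_0 = plaintext = 0x334F
s_1 = Round(s_0, k_0) = 0x4FB9
s_2 = Round(s_1, k_1) = 0xB998
s_3 = Round(s_2, k_2) = 0x9864
s_4 = Round(s_3, k_3) = 0x64F7
s_5 = Round(s_4, k_4) = 0xF7C3
s_6 = Round(s_5, k_5) = 0xC3D4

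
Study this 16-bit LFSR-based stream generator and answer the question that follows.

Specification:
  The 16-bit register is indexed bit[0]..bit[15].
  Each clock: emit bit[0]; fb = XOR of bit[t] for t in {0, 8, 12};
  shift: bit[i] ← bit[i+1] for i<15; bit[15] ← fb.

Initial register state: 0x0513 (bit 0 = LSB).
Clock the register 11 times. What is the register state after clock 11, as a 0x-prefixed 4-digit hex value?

reg_0 = 0x0513
clock 1: out=1, reg = 0x0289
clock 2: out=1, reg = 0x8144
clock 3: out=0, reg = 0xC0A2
clock 4: out=0, reg = 0x6051
clock 5: out=1, reg = 0xB028
clock 6: out=0, reg = 0xD814
clock 7: out=0, reg = 0xEC0A
clock 8: out=0, reg = 0x7605
clock 9: out=1, reg = 0x3B02
clock 10: out=0, reg = 0x1D81
clock 11: out=1, reg = 0x8EC0

0x8EC0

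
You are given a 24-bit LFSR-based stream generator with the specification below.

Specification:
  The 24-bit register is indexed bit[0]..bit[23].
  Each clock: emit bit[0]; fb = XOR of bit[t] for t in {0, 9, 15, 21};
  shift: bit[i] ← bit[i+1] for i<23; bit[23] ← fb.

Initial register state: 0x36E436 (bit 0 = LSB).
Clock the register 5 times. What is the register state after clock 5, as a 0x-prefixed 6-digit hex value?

0x41B721

reg_0 = 0x36E436
clock 1: out=0, reg = 0x1B721B
clock 2: out=1, reg = 0x0DB90D
clock 3: out=1, reg = 0x06DC86
clock 4: out=0, reg = 0x836E43
clock 5: out=1, reg = 0x41B721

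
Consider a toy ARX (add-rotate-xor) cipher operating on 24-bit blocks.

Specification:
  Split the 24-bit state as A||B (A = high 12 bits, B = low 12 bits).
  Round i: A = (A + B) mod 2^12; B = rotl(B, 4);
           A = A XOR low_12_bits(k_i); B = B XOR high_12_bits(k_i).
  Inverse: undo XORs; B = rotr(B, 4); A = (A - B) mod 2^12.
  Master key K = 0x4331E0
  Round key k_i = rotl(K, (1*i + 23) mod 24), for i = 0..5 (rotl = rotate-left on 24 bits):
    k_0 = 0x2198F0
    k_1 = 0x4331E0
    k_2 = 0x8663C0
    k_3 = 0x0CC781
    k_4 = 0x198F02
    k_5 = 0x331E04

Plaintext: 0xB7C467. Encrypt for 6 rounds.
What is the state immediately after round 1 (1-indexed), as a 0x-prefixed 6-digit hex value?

0x71346D

s_0 = plaintext = 0xB7C467
s_1 = Round(s_0, k_0) = 0x71346D
s_2 = Round(s_1, k_1) = 0xA602E7
s_3 = Round(s_2, k_2) = 0xE87614
s_4 = Round(s_3, k_3) = 0x31A18A
s_5 = Round(s_4, k_4) = 0xBA6939
s_6 = Round(s_5, k_5) = 0xADB0A8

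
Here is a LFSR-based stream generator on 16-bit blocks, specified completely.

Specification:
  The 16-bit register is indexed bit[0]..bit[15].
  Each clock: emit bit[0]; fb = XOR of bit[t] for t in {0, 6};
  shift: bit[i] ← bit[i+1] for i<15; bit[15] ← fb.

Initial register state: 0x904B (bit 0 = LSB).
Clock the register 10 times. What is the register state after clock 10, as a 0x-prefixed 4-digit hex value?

reg_0 = 0x904B
clock 1: out=1, reg = 0x4825
clock 2: out=1, reg = 0xA412
clock 3: out=0, reg = 0x5209
clock 4: out=1, reg = 0xA904
clock 5: out=0, reg = 0x5482
clock 6: out=0, reg = 0x2A41
clock 7: out=1, reg = 0x1520
clock 8: out=0, reg = 0x0A90
clock 9: out=0, reg = 0x0548
clock 10: out=0, reg = 0x82A4

0x82A4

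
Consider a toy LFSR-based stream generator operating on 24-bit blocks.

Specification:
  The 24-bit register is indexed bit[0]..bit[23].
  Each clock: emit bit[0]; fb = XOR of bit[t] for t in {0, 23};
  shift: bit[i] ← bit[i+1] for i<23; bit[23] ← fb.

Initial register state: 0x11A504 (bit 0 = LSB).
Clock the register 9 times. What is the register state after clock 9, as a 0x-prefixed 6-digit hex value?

0x7E08D2

reg_0 = 0x11A504
clock 1: out=0, reg = 0x08D282
clock 2: out=0, reg = 0x046941
clock 3: out=1, reg = 0x8234A0
clock 4: out=0, reg = 0xC11A50
clock 5: out=0, reg = 0xE08D28
clock 6: out=0, reg = 0xF04694
clock 7: out=0, reg = 0xF8234A
clock 8: out=0, reg = 0xFC11A5
clock 9: out=1, reg = 0x7E08D2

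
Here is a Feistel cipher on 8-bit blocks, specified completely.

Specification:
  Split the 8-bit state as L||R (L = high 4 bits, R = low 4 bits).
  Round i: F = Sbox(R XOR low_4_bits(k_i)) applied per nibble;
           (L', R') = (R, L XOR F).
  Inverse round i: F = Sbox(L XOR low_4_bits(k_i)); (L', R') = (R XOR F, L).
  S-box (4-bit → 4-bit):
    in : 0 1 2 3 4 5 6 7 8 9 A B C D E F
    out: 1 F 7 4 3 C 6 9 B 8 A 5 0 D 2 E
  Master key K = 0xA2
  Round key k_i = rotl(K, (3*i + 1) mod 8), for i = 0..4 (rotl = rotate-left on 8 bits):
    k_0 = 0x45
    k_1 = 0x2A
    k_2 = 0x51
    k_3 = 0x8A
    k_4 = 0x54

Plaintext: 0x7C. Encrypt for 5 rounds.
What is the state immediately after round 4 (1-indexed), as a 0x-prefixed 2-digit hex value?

0x0A

s_0 = plaintext = 0x7C
s_1 = Round(s_0, k_0) = 0xCF
s_2 = Round(s_1, k_1) = 0xF0
s_3 = Round(s_2, k_2) = 0x00
s_4 = Round(s_3, k_3) = 0x0A
s_5 = Round(s_4, k_4) = 0xA2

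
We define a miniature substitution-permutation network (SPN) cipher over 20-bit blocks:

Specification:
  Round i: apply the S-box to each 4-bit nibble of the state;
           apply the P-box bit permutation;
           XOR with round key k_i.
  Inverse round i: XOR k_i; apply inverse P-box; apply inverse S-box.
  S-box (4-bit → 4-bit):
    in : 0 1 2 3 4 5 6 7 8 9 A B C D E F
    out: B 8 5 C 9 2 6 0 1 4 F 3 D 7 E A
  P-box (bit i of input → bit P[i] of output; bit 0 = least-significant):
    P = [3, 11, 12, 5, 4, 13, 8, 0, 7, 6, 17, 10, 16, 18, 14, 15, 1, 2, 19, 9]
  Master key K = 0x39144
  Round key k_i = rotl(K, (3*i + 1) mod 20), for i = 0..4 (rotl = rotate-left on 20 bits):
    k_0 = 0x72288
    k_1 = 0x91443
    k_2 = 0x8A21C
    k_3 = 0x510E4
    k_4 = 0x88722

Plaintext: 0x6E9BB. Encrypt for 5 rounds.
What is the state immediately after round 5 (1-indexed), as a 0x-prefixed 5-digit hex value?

0xC2190

s_0 = plaintext = 0x6E9BB
s_1 = Round(s_0, k_0) = 0x9CA94
s_2 = Round(s_1, k_1) = 0x2D1AB
s_3 = Round(s_2, k_2) = 0x5CF07
s_4 = Round(s_3, k_3) = 0x4F4B1
s_5 = Round(s_4, k_4) = 0xC2190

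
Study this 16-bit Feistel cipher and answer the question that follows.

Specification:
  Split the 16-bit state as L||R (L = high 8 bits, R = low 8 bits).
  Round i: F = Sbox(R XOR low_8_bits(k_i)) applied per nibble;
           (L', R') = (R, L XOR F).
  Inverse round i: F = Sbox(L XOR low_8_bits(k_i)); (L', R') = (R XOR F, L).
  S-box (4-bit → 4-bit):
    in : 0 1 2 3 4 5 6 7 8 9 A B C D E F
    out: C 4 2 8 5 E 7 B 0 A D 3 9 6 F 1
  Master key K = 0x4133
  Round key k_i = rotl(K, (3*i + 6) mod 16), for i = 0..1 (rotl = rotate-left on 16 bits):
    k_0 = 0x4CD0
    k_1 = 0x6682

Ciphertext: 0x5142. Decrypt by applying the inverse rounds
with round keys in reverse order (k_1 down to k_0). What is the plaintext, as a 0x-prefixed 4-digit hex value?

0x4C2A

s_0 = ciphertext = 0x5142
s_1 = InvRound(s_0, k_1) = 0x2A51
s_2 = InvRound(s_1, k_0) = 0x4C2A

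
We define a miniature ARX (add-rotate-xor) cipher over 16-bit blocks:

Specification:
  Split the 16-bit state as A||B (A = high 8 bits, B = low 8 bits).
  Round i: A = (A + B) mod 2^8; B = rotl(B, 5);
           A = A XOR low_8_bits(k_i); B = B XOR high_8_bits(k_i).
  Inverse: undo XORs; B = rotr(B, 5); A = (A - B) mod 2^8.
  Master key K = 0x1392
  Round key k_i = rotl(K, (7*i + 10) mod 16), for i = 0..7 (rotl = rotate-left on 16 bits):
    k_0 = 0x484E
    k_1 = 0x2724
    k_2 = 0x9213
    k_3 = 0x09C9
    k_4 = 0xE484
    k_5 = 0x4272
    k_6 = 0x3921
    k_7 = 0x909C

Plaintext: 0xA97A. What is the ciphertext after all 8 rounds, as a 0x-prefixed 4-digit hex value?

0x8588

s_0 = plaintext = 0xA97A
s_1 = Round(s_0, k_0) = 0x6D07
s_2 = Round(s_1, k_1) = 0x50C7
s_3 = Round(s_2, k_2) = 0x046A
s_4 = Round(s_3, k_3) = 0xA744
s_5 = Round(s_4, k_4) = 0x6F6C
s_6 = Round(s_5, k_5) = 0xA9CF
s_7 = Round(s_6, k_6) = 0x59C0
s_8 = Round(s_7, k_7) = 0x8588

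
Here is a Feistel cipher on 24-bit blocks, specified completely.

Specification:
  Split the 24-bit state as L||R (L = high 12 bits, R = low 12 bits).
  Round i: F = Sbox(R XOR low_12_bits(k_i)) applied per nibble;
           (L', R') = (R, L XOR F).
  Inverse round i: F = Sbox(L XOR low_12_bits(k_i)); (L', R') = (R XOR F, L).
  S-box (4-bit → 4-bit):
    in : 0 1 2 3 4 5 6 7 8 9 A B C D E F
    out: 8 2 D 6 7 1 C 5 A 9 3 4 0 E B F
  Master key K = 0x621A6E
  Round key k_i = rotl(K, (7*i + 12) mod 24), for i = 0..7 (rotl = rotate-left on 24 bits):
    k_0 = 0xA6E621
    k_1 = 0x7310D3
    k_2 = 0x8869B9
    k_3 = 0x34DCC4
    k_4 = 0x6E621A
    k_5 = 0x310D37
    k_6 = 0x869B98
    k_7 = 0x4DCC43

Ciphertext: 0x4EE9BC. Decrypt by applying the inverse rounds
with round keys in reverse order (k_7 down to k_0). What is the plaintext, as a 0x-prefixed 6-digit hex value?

0x648D93

s_0 = ciphertext = 0x4EE9BC
s_1 = InvRound(s_0, k_7) = 0x3824EE
s_2 = InvRound(s_1, k_6) = 0xECD382
s_3 = InvRound(s_2, k_5) = 0x571ECD
s_4 = InvRound(s_3, k_4) = 0xB09571
s_5 = InvRound(s_4, k_3) = 0x07FB09
s_6 = InvRound(s_5, k_2) = 0x20507F
s_7 = InvRound(s_6, k_1) = 0xD93205
s_8 = InvRound(s_7, k_0) = 0x648D93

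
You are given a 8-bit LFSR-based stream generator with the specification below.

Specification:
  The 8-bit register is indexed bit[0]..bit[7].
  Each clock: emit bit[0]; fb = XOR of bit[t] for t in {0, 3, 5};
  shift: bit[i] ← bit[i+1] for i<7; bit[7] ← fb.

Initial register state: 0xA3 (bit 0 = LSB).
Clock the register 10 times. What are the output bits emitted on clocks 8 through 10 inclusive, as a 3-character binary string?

101

reg_0 = 0xA3
clock 1: out=1, reg = 0x51
clock 2: out=1, reg = 0xA8
clock 3: out=0, reg = 0x54
clock 4: out=0, reg = 0x2A
clock 5: out=0, reg = 0x15
clock 6: out=1, reg = 0x8A
clock 7: out=0, reg = 0xC5
clock 8: out=1, reg = 0xE2
clock 9: out=0, reg = 0xF1
clock 10: out=1, reg = 0x78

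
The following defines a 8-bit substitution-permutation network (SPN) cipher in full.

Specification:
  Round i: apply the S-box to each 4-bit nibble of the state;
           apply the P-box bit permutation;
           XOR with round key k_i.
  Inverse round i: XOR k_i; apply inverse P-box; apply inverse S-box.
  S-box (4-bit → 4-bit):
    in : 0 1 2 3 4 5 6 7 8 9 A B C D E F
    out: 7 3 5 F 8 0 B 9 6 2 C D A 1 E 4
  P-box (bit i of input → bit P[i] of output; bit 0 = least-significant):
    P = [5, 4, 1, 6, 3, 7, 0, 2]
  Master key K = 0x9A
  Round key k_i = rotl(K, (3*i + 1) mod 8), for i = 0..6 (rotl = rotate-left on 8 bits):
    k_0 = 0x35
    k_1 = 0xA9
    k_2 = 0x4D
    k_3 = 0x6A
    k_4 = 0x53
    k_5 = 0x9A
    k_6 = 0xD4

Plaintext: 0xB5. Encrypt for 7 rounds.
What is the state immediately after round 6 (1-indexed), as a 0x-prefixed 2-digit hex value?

0xE8

s_0 = plaintext = 0xB5
s_1 = Round(s_0, k_0) = 0x38
s_2 = Round(s_1, k_1) = 0x36
s_3 = Round(s_2, k_2) = 0xB0
s_4 = Round(s_3, k_3) = 0x55
s_5 = Round(s_4, k_4) = 0x53
s_6 = Round(s_5, k_5) = 0xE8
s_7 = Round(s_6, k_6) = 0x43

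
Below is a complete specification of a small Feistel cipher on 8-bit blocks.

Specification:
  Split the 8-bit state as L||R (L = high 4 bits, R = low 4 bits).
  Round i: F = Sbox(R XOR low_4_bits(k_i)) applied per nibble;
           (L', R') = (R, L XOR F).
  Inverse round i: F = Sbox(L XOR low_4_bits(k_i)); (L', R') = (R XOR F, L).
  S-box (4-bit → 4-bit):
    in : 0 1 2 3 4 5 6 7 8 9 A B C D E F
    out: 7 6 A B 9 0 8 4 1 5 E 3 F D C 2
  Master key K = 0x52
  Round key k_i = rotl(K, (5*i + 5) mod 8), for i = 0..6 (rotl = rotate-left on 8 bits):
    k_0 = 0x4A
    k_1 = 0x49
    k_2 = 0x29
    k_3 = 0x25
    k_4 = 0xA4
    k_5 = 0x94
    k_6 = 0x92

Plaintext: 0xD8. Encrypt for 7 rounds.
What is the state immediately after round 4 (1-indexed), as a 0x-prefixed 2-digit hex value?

s_0 = plaintext = 0xD8
s_1 = Round(s_0, k_0) = 0x87
s_2 = Round(s_1, k_1) = 0x74
s_3 = Round(s_2, k_2) = 0x4A
s_4 = Round(s_3, k_3) = 0xA6
s_5 = Round(s_4, k_4) = 0x60
s_6 = Round(s_5, k_5) = 0x0F
s_7 = Round(s_6, k_6) = 0xFD

0xA6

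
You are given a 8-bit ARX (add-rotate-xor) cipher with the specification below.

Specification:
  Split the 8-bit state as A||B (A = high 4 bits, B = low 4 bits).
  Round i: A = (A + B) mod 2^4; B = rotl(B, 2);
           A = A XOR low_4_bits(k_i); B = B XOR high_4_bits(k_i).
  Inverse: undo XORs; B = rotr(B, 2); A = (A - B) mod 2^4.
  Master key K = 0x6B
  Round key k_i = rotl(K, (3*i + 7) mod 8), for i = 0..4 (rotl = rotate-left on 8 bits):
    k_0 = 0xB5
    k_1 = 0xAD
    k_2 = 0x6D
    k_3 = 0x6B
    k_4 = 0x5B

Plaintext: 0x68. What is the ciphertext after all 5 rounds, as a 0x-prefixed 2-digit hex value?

0x29

s_0 = plaintext = 0x68
s_1 = Round(s_0, k_0) = 0xB9
s_2 = Round(s_1, k_1) = 0x9C
s_3 = Round(s_2, k_2) = 0x85
s_4 = Round(s_3, k_3) = 0x63
s_5 = Round(s_4, k_4) = 0x29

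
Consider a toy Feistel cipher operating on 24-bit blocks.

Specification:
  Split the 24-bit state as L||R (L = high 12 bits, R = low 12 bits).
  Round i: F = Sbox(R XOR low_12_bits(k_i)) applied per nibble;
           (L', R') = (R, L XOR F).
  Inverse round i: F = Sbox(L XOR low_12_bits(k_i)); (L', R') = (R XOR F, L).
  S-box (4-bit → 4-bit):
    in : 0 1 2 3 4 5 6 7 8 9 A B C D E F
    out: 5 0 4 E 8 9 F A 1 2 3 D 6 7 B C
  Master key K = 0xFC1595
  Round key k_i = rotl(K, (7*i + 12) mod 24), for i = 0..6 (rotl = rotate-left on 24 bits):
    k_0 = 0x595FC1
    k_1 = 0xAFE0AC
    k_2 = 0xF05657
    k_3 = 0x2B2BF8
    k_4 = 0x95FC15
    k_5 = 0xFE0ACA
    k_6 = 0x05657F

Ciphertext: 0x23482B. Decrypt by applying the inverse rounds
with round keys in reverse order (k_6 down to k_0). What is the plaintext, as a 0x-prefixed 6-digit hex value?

s_0 = ciphertext = 0x23482B
s_1 = InvRound(s_0, k_6) = 0x2A6234
s_2 = InvRound(s_1, k_5) = 0x3C22A6
s_3 = InvRound(s_2, k_4) = 0xEDC3C2
s_4 = InvRound(s_3, k_3) = 0xA8AEDC
s_5 = InvRound(s_4, k_2) = 0x8ABA8A
s_6 = InvRound(s_5, k_1) = 0xBD08AB
s_7 = InvRound(s_6, k_0) = 0x0ABBD0

0x0ABBD0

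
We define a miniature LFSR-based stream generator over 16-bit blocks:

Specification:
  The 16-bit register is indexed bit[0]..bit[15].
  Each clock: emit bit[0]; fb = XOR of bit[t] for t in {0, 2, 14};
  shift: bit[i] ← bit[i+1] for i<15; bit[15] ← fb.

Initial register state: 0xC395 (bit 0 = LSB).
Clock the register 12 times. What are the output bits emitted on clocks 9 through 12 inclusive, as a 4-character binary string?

reg_0 = 0xC395
clock 1: out=1, reg = 0xE1CA
clock 2: out=0, reg = 0xF0E5
clock 3: out=1, reg = 0xF872
clock 4: out=0, reg = 0xFC39
clock 5: out=1, reg = 0x7E1C
clock 6: out=0, reg = 0x3F0E
clock 7: out=0, reg = 0x9F87
clock 8: out=1, reg = 0x4FC3
clock 9: out=1, reg = 0x27E1
clock 10: out=1, reg = 0x93F0
clock 11: out=0, reg = 0x49F8
clock 12: out=0, reg = 0xA4FC

1100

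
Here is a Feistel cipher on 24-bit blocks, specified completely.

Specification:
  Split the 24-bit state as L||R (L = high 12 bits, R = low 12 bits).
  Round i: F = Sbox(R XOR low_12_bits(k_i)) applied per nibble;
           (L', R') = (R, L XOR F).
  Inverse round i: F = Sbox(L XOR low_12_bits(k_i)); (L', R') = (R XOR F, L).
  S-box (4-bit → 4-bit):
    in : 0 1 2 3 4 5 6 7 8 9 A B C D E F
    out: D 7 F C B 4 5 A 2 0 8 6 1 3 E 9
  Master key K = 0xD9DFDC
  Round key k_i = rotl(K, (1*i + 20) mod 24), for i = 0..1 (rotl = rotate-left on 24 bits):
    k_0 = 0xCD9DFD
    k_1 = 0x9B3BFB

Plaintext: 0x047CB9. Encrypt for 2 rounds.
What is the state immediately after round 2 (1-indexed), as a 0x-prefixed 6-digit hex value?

0x7FCD63

s_0 = plaintext = 0x047CB9
s_1 = Round(s_0, k_0) = 0xCB97FC
s_2 = Round(s_1, k_1) = 0x7FCD63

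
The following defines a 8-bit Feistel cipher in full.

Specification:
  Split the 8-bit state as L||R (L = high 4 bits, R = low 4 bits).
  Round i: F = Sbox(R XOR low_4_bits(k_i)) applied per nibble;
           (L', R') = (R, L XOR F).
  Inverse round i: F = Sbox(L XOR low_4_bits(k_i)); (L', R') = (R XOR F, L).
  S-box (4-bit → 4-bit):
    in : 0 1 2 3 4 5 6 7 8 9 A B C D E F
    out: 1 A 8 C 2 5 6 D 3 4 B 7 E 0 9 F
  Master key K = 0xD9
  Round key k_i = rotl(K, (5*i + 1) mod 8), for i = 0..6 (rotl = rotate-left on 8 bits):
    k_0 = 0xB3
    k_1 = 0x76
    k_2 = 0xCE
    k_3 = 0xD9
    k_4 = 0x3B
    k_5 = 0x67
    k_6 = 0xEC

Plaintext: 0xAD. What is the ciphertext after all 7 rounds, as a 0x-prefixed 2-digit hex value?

s_0 = plaintext = 0xAD
s_1 = Round(s_0, k_0) = 0xD3
s_2 = Round(s_1, k_1) = 0x38
s_3 = Round(s_2, k_2) = 0x85
s_4 = Round(s_3, k_3) = 0x56
s_5 = Round(s_4, k_4) = 0x65
s_6 = Round(s_5, k_5) = 0x5E
s_7 = Round(s_6, k_6) = 0xED

0xED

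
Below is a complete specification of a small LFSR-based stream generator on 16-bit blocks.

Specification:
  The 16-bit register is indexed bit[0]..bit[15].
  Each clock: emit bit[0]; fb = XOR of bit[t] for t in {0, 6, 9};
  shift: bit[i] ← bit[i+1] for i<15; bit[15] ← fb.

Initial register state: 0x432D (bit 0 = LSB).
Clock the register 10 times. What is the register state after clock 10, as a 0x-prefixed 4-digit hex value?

reg_0 = 0x432D
clock 1: out=1, reg = 0x2196
clock 2: out=0, reg = 0x10CB
clock 3: out=1, reg = 0x0865
clock 4: out=1, reg = 0x0432
clock 5: out=0, reg = 0x0219
clock 6: out=1, reg = 0x010C
clock 7: out=0, reg = 0x0086
clock 8: out=0, reg = 0x0043
clock 9: out=1, reg = 0x0021
clock 10: out=1, reg = 0x8010

0x8010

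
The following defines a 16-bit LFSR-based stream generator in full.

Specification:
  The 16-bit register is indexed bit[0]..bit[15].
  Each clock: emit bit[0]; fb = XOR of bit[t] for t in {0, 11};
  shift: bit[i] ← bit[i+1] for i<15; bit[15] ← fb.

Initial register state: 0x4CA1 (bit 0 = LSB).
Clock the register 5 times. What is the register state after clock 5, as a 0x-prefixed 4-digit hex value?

reg_0 = 0x4CA1
clock 1: out=1, reg = 0x2650
clock 2: out=0, reg = 0x1328
clock 3: out=0, reg = 0x0994
clock 4: out=0, reg = 0x84CA
clock 5: out=0, reg = 0x4265

0x4265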